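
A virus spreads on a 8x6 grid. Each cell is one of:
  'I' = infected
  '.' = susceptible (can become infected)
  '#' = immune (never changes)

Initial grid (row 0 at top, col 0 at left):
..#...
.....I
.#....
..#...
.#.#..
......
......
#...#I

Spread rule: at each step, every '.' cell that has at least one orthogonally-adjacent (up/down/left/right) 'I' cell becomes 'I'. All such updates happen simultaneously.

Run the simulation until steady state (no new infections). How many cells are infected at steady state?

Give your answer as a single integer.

Step 0 (initial): 2 infected
Step 1: +4 new -> 6 infected
Step 2: +6 new -> 12 infected
Step 3: +7 new -> 19 infected
Step 4: +7 new -> 26 infected
Step 5: +5 new -> 31 infected
Step 6: +6 new -> 37 infected
Step 7: +2 new -> 39 infected
Step 8: +2 new -> 41 infected
Step 9: +0 new -> 41 infected

Answer: 41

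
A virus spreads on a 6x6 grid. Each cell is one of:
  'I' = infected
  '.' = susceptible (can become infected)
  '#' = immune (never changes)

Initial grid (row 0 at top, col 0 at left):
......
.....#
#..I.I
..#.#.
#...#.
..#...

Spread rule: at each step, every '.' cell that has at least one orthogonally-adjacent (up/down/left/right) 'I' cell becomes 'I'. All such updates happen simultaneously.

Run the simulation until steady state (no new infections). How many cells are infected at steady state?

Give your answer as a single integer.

Step 0 (initial): 2 infected
Step 1: +5 new -> 7 infected
Step 2: +6 new -> 13 infected
Step 3: +7 new -> 20 infected
Step 4: +6 new -> 26 infected
Step 5: +2 new -> 28 infected
Step 6: +1 new -> 29 infected
Step 7: +0 new -> 29 infected

Answer: 29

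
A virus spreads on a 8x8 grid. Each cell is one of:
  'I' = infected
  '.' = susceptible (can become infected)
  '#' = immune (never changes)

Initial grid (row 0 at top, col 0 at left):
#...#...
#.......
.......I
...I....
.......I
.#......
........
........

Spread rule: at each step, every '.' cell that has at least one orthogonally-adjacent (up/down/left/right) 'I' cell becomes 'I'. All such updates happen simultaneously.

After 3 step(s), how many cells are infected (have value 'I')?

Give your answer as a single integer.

Answer: 41

Derivation:
Step 0 (initial): 3 infected
Step 1: +9 new -> 12 infected
Step 2: +15 new -> 27 infected
Step 3: +14 new -> 41 infected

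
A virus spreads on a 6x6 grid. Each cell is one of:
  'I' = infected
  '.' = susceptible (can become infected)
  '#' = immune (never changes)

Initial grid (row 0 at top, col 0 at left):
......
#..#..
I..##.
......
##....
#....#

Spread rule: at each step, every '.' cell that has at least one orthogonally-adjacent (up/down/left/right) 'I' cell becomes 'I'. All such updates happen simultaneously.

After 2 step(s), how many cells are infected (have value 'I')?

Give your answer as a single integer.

Step 0 (initial): 1 infected
Step 1: +2 new -> 3 infected
Step 2: +3 new -> 6 infected

Answer: 6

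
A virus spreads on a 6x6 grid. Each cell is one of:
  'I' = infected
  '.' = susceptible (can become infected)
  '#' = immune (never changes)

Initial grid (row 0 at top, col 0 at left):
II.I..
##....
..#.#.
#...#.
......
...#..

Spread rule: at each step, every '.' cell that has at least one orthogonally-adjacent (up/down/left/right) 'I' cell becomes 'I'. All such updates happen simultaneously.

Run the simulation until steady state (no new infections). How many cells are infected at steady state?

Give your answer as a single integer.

Step 0 (initial): 3 infected
Step 1: +3 new -> 6 infected
Step 2: +4 new -> 10 infected
Step 3: +2 new -> 12 infected
Step 4: +3 new -> 15 infected
Step 5: +4 new -> 19 infected
Step 6: +5 new -> 24 infected
Step 7: +4 new -> 28 infected
Step 8: +1 new -> 29 infected
Step 9: +0 new -> 29 infected

Answer: 29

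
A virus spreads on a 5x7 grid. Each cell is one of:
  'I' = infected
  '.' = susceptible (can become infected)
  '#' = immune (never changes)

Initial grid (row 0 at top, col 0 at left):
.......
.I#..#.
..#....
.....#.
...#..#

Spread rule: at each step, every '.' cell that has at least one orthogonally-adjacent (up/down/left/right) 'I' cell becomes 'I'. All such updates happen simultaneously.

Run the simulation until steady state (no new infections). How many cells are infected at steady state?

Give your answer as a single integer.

Answer: 29

Derivation:
Step 0 (initial): 1 infected
Step 1: +3 new -> 4 infected
Step 2: +4 new -> 8 infected
Step 3: +4 new -> 12 infected
Step 4: +5 new -> 17 infected
Step 5: +4 new -> 21 infected
Step 6: +3 new -> 24 infected
Step 7: +3 new -> 27 infected
Step 8: +1 new -> 28 infected
Step 9: +1 new -> 29 infected
Step 10: +0 new -> 29 infected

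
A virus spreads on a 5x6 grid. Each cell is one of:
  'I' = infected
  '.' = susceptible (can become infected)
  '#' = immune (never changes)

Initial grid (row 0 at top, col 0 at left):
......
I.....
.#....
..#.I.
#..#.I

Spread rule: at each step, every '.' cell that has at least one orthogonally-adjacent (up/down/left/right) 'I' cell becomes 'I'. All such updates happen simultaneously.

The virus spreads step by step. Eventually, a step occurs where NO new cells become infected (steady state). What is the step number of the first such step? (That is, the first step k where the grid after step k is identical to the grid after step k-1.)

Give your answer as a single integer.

Step 0 (initial): 3 infected
Step 1: +7 new -> 10 infected
Step 2: +6 new -> 16 infected
Step 3: +6 new -> 22 infected
Step 4: +3 new -> 25 infected
Step 5: +1 new -> 26 infected
Step 6: +0 new -> 26 infected

Answer: 6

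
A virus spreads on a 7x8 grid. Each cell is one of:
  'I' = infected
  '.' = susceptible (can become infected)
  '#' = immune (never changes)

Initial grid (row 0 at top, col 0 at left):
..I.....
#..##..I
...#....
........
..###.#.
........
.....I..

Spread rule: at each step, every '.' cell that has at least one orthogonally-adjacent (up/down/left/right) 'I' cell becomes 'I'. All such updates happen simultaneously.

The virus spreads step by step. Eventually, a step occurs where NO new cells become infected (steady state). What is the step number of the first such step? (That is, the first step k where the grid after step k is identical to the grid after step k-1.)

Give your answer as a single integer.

Answer: 7

Derivation:
Step 0 (initial): 3 infected
Step 1: +9 new -> 12 infected
Step 2: +13 new -> 25 infected
Step 3: +10 new -> 35 infected
Step 4: +7 new -> 42 infected
Step 5: +4 new -> 46 infected
Step 6: +2 new -> 48 infected
Step 7: +0 new -> 48 infected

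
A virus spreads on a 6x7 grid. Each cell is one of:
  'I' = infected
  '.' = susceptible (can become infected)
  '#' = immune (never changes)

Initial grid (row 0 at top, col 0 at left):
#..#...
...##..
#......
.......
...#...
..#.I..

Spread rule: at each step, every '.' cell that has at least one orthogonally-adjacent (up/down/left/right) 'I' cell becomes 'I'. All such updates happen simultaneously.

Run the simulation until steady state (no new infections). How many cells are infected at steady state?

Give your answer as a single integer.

Step 0 (initial): 1 infected
Step 1: +3 new -> 4 infected
Step 2: +3 new -> 7 infected
Step 3: +4 new -> 11 infected
Step 4: +4 new -> 15 infected
Step 5: +5 new -> 20 infected
Step 6: +6 new -> 26 infected
Step 7: +6 new -> 32 infected
Step 8: +3 new -> 35 infected
Step 9: +0 new -> 35 infected

Answer: 35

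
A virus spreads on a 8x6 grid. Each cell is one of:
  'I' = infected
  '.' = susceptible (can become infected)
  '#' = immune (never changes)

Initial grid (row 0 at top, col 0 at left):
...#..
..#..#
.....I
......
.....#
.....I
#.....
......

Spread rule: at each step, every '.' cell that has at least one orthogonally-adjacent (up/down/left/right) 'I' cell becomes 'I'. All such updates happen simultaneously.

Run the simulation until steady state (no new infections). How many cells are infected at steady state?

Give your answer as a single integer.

Step 0 (initial): 2 infected
Step 1: +4 new -> 6 infected
Step 2: +7 new -> 13 infected
Step 3: +8 new -> 21 infected
Step 4: +7 new -> 28 infected
Step 5: +7 new -> 35 infected
Step 6: +5 new -> 40 infected
Step 7: +3 new -> 43 infected
Step 8: +0 new -> 43 infected

Answer: 43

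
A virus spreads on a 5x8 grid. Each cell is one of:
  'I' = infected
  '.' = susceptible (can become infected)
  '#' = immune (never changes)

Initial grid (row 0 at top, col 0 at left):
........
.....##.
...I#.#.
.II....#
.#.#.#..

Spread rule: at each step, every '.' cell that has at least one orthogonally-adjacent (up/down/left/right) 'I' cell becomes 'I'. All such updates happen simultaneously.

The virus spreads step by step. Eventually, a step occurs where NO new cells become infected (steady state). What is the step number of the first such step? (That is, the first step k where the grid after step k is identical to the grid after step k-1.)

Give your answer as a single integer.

Step 0 (initial): 3 infected
Step 1: +6 new -> 9 infected
Step 2: +7 new -> 16 infected
Step 3: +6 new -> 22 infected
Step 4: +4 new -> 26 infected
Step 5: +2 new -> 28 infected
Step 6: +2 new -> 30 infected
Step 7: +1 new -> 31 infected
Step 8: +1 new -> 32 infected
Step 9: +0 new -> 32 infected

Answer: 9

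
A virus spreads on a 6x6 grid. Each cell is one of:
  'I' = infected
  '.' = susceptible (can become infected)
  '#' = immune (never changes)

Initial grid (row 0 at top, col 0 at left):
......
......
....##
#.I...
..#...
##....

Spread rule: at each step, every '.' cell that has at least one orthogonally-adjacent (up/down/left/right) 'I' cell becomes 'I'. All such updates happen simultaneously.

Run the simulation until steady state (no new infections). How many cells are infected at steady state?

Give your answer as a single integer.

Answer: 30

Derivation:
Step 0 (initial): 1 infected
Step 1: +3 new -> 4 infected
Step 2: +6 new -> 10 infected
Step 3: +8 new -> 18 infected
Step 4: +7 new -> 25 infected
Step 5: +4 new -> 29 infected
Step 6: +1 new -> 30 infected
Step 7: +0 new -> 30 infected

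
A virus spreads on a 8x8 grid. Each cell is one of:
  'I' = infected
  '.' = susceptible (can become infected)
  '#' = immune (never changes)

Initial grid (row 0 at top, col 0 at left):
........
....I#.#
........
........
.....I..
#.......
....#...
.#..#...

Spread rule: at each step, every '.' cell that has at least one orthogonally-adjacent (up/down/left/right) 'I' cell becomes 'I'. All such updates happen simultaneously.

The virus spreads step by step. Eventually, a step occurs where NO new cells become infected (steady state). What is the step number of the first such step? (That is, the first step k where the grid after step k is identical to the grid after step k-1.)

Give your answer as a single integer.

Step 0 (initial): 2 infected
Step 1: +7 new -> 9 infected
Step 2: +12 new -> 21 infected
Step 3: +12 new -> 33 infected
Step 4: +12 new -> 45 infected
Step 5: +8 new -> 53 infected
Step 6: +3 new -> 56 infected
Step 7: +1 new -> 57 infected
Step 8: +1 new -> 58 infected
Step 9: +0 new -> 58 infected

Answer: 9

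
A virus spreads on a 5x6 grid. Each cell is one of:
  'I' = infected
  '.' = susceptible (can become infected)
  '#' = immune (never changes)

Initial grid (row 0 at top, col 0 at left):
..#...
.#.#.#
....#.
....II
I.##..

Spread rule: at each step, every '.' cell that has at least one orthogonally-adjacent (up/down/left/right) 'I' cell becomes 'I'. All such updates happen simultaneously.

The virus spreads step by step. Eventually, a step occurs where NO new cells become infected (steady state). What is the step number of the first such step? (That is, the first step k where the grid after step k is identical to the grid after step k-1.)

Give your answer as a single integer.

Answer: 6

Derivation:
Step 0 (initial): 3 infected
Step 1: +6 new -> 9 infected
Step 2: +4 new -> 13 infected
Step 3: +3 new -> 16 infected
Step 4: +2 new -> 18 infected
Step 5: +1 new -> 19 infected
Step 6: +0 new -> 19 infected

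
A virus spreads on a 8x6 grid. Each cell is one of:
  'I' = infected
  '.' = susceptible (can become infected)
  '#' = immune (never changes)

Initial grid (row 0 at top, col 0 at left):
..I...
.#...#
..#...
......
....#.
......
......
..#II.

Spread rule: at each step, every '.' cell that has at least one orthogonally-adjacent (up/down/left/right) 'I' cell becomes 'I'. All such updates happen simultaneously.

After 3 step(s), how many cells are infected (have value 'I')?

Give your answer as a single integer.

Answer: 24

Derivation:
Step 0 (initial): 3 infected
Step 1: +6 new -> 9 infected
Step 2: +7 new -> 16 infected
Step 3: +8 new -> 24 infected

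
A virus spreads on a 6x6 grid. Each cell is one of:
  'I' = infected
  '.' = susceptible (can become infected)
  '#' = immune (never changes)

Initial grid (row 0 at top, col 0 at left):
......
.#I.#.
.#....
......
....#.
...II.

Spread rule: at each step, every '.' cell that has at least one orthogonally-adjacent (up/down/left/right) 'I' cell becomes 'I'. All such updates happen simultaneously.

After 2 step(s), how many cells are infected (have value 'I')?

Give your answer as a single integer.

Answer: 17

Derivation:
Step 0 (initial): 3 infected
Step 1: +6 new -> 9 infected
Step 2: +8 new -> 17 infected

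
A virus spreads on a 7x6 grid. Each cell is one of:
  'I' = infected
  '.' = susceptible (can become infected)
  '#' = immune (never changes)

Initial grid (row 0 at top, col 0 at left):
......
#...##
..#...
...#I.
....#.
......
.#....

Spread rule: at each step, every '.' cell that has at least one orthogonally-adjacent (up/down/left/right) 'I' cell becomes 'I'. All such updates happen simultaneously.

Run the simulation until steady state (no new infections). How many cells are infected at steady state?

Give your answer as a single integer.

Answer: 35

Derivation:
Step 0 (initial): 1 infected
Step 1: +2 new -> 3 infected
Step 2: +3 new -> 6 infected
Step 3: +2 new -> 8 infected
Step 4: +4 new -> 12 infected
Step 5: +5 new -> 17 infected
Step 6: +6 new -> 23 infected
Step 7: +6 new -> 29 infected
Step 8: +4 new -> 33 infected
Step 9: +2 new -> 35 infected
Step 10: +0 new -> 35 infected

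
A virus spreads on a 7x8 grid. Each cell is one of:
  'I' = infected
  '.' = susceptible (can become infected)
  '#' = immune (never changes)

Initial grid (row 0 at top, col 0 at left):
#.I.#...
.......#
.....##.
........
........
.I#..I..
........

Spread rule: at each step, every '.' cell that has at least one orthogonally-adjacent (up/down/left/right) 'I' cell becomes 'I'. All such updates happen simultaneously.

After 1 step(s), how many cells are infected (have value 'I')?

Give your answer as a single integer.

Step 0 (initial): 3 infected
Step 1: +10 new -> 13 infected

Answer: 13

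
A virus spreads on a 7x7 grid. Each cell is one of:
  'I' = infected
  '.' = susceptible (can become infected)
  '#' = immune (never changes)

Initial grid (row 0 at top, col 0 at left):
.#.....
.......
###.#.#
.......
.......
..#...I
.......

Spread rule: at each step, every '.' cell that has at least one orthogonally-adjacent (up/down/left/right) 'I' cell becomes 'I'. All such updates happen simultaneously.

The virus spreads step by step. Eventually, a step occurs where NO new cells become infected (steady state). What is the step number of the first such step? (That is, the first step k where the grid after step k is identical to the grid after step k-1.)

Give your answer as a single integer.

Answer: 12

Derivation:
Step 0 (initial): 1 infected
Step 1: +3 new -> 4 infected
Step 2: +4 new -> 8 infected
Step 3: +4 new -> 12 infected
Step 4: +4 new -> 16 infected
Step 5: +4 new -> 20 infected
Step 6: +7 new -> 27 infected
Step 7: +7 new -> 34 infected
Step 8: +4 new -> 38 infected
Step 9: +2 new -> 40 infected
Step 10: +1 new -> 41 infected
Step 11: +1 new -> 42 infected
Step 12: +0 new -> 42 infected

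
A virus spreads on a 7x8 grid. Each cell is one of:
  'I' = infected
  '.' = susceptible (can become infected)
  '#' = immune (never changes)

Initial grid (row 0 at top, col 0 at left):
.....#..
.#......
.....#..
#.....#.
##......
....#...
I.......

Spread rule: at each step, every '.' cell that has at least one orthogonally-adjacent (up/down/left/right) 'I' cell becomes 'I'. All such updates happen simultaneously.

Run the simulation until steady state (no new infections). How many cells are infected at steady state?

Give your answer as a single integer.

Answer: 48

Derivation:
Step 0 (initial): 1 infected
Step 1: +2 new -> 3 infected
Step 2: +2 new -> 5 infected
Step 3: +2 new -> 7 infected
Step 4: +3 new -> 10 infected
Step 5: +3 new -> 13 infected
Step 6: +6 new -> 19 infected
Step 7: +7 new -> 26 infected
Step 8: +7 new -> 33 infected
Step 9: +5 new -> 38 infected
Step 10: +4 new -> 42 infected
Step 11: +2 new -> 44 infected
Step 12: +3 new -> 47 infected
Step 13: +1 new -> 48 infected
Step 14: +0 new -> 48 infected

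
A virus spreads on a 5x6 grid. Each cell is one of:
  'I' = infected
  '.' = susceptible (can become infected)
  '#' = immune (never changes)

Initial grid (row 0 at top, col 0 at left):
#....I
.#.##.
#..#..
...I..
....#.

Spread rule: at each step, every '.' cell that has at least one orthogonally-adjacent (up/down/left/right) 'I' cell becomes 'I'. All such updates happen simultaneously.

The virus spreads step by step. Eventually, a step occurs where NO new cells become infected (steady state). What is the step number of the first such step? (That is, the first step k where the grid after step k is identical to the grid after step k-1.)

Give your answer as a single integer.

Answer: 5

Derivation:
Step 0 (initial): 2 infected
Step 1: +5 new -> 7 infected
Step 2: +7 new -> 14 infected
Step 3: +6 new -> 20 infected
Step 4: +2 new -> 22 infected
Step 5: +0 new -> 22 infected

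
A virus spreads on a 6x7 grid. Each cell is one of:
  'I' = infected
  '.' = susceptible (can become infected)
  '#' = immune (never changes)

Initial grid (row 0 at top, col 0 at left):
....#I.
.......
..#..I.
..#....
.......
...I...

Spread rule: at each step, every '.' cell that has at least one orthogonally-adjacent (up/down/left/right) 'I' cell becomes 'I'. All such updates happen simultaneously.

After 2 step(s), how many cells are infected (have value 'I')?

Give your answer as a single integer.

Answer: 22

Derivation:
Step 0 (initial): 3 infected
Step 1: +8 new -> 11 infected
Step 2: +11 new -> 22 infected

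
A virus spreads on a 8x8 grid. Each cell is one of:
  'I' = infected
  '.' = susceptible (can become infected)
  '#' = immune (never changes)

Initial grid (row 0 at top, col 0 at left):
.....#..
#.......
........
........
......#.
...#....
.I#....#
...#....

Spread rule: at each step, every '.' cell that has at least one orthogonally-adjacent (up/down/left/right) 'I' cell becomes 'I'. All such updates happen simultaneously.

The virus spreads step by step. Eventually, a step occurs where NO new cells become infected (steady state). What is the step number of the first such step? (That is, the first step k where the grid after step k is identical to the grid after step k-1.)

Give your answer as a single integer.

Step 0 (initial): 1 infected
Step 1: +3 new -> 4 infected
Step 2: +5 new -> 9 infected
Step 3: +3 new -> 12 infected
Step 4: +4 new -> 16 infected
Step 5: +5 new -> 21 infected
Step 6: +6 new -> 27 infected
Step 7: +7 new -> 34 infected
Step 8: +8 new -> 42 infected
Step 9: +7 new -> 49 infected
Step 10: +4 new -> 53 infected
Step 11: +3 new -> 56 infected
Step 12: +1 new -> 57 infected
Step 13: +0 new -> 57 infected

Answer: 13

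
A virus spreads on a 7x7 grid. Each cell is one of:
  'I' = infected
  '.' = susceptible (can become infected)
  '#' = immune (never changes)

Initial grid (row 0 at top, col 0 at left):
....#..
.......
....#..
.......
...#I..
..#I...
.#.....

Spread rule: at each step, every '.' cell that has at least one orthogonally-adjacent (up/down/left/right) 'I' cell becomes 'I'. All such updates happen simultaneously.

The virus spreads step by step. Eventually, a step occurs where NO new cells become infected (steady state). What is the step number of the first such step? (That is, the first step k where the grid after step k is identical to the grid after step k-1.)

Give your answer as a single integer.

Answer: 9

Derivation:
Step 0 (initial): 2 infected
Step 1: +4 new -> 6 infected
Step 2: +6 new -> 12 infected
Step 3: +6 new -> 18 infected
Step 4: +7 new -> 25 infected
Step 5: +8 new -> 33 infected
Step 6: +6 new -> 39 infected
Step 7: +3 new -> 42 infected
Step 8: +2 new -> 44 infected
Step 9: +0 new -> 44 infected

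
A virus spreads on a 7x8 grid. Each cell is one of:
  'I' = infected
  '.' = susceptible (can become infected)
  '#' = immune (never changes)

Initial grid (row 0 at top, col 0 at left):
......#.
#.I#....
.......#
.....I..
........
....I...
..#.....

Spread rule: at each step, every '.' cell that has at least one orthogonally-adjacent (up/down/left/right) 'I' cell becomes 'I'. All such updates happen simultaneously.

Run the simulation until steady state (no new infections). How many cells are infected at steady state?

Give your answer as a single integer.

Step 0 (initial): 3 infected
Step 1: +11 new -> 14 infected
Step 2: +16 new -> 30 infected
Step 3: +12 new -> 42 infected
Step 4: +6 new -> 48 infected
Step 5: +3 new -> 51 infected
Step 6: +0 new -> 51 infected

Answer: 51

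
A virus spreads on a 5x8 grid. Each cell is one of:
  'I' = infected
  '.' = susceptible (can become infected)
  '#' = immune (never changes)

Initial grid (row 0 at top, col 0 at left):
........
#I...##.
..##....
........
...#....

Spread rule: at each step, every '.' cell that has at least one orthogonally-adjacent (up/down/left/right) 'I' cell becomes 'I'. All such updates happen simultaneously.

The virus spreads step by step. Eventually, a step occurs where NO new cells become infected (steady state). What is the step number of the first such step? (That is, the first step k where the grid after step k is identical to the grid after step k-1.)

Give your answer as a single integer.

Answer: 10

Derivation:
Step 0 (initial): 1 infected
Step 1: +3 new -> 4 infected
Step 2: +5 new -> 9 infected
Step 3: +5 new -> 14 infected
Step 4: +5 new -> 19 infected
Step 5: +3 new -> 22 infected
Step 6: +4 new -> 26 infected
Step 7: +4 new -> 30 infected
Step 8: +3 new -> 33 infected
Step 9: +1 new -> 34 infected
Step 10: +0 new -> 34 infected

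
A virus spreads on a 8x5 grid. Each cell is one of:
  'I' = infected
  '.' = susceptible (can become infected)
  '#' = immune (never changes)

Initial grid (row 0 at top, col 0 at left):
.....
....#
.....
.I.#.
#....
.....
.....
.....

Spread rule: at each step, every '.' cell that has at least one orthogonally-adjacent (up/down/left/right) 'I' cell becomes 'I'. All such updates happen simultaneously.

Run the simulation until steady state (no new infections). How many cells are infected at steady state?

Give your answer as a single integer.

Answer: 37

Derivation:
Step 0 (initial): 1 infected
Step 1: +4 new -> 5 infected
Step 2: +5 new -> 10 infected
Step 3: +8 new -> 18 infected
Step 4: +9 new -> 27 infected
Step 5: +6 new -> 33 infected
Step 6: +3 new -> 36 infected
Step 7: +1 new -> 37 infected
Step 8: +0 new -> 37 infected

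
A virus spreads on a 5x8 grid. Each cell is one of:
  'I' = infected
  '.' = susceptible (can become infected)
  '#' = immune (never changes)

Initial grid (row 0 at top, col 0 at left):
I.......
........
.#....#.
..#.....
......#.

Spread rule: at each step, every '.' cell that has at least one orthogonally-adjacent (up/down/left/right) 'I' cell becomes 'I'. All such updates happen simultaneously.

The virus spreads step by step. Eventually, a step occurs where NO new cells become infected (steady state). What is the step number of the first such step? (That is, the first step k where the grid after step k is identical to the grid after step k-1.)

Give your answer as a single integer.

Answer: 12

Derivation:
Step 0 (initial): 1 infected
Step 1: +2 new -> 3 infected
Step 2: +3 new -> 6 infected
Step 3: +3 new -> 9 infected
Step 4: +5 new -> 14 infected
Step 5: +4 new -> 18 infected
Step 6: +5 new -> 23 infected
Step 7: +5 new -> 28 infected
Step 8: +3 new -> 31 infected
Step 9: +3 new -> 34 infected
Step 10: +1 new -> 35 infected
Step 11: +1 new -> 36 infected
Step 12: +0 new -> 36 infected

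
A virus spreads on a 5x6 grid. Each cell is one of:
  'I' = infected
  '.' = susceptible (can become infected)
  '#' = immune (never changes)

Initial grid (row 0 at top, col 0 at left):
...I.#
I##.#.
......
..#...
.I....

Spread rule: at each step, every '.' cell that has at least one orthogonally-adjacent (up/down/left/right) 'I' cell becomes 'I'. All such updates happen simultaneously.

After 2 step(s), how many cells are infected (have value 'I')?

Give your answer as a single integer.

Step 0 (initial): 3 infected
Step 1: +8 new -> 11 infected
Step 2: +5 new -> 16 infected

Answer: 16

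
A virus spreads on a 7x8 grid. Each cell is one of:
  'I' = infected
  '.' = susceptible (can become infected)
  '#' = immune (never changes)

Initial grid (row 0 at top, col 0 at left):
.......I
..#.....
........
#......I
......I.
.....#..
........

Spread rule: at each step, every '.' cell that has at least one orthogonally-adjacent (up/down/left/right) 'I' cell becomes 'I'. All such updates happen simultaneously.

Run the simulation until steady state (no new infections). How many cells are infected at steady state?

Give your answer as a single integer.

Step 0 (initial): 3 infected
Step 1: +7 new -> 10 infected
Step 2: +7 new -> 17 infected
Step 3: +8 new -> 25 infected
Step 4: +7 new -> 32 infected
Step 5: +7 new -> 39 infected
Step 6: +6 new -> 45 infected
Step 7: +5 new -> 50 infected
Step 8: +3 new -> 53 infected
Step 9: +0 new -> 53 infected

Answer: 53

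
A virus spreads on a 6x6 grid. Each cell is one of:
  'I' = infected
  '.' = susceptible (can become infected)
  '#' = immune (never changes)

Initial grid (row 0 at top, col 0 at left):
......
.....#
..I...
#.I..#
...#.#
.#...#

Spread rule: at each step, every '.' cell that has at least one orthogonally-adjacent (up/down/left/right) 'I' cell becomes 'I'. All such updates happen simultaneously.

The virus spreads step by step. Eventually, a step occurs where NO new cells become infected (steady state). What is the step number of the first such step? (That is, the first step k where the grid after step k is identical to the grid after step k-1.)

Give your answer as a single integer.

Answer: 6

Derivation:
Step 0 (initial): 2 infected
Step 1: +6 new -> 8 infected
Step 2: +8 new -> 16 infected
Step 3: +8 new -> 24 infected
Step 4: +4 new -> 28 infected
Step 5: +1 new -> 29 infected
Step 6: +0 new -> 29 infected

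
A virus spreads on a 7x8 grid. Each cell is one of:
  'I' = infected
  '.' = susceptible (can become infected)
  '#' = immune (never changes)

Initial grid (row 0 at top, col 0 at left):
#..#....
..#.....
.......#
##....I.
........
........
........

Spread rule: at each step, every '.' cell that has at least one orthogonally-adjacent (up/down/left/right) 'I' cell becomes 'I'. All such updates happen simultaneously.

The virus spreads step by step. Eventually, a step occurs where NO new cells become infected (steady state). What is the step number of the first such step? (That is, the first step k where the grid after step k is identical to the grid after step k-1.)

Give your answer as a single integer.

Answer: 10

Derivation:
Step 0 (initial): 1 infected
Step 1: +4 new -> 5 infected
Step 2: +6 new -> 11 infected
Step 3: +9 new -> 20 infected
Step 4: +9 new -> 29 infected
Step 5: +6 new -> 35 infected
Step 6: +4 new -> 39 infected
Step 7: +5 new -> 44 infected
Step 8: +4 new -> 48 infected
Step 9: +2 new -> 50 infected
Step 10: +0 new -> 50 infected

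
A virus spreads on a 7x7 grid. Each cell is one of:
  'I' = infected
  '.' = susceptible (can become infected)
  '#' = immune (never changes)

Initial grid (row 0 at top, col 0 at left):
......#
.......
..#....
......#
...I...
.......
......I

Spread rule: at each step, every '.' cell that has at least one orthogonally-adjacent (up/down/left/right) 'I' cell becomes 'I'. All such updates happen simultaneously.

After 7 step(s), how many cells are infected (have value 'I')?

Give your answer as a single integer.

Answer: 46

Derivation:
Step 0 (initial): 2 infected
Step 1: +6 new -> 8 infected
Step 2: +11 new -> 19 infected
Step 3: +7 new -> 26 infected
Step 4: +8 new -> 34 infected
Step 5: +7 new -> 41 infected
Step 6: +4 new -> 45 infected
Step 7: +1 new -> 46 infected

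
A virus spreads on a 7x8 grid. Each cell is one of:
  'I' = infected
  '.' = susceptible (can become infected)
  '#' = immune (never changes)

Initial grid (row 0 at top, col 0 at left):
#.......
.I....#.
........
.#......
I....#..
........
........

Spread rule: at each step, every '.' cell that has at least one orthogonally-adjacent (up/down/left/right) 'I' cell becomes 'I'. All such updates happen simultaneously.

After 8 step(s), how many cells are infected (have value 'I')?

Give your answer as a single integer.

Answer: 50

Derivation:
Step 0 (initial): 2 infected
Step 1: +7 new -> 9 infected
Step 2: +7 new -> 16 infected
Step 3: +7 new -> 23 infected
Step 4: +7 new -> 30 infected
Step 5: +5 new -> 35 infected
Step 6: +5 new -> 40 infected
Step 7: +5 new -> 45 infected
Step 8: +5 new -> 50 infected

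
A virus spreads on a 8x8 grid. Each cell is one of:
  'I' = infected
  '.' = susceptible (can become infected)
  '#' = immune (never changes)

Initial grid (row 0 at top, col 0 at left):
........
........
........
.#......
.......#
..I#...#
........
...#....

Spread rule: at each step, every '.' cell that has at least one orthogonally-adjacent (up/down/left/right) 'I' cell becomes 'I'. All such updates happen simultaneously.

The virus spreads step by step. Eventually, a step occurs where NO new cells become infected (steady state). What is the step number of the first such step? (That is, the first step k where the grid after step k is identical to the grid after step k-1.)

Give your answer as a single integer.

Answer: 11

Derivation:
Step 0 (initial): 1 infected
Step 1: +3 new -> 4 infected
Step 2: +7 new -> 11 infected
Step 3: +7 new -> 18 infected
Step 4: +10 new -> 28 infected
Step 5: +10 new -> 38 infected
Step 6: +9 new -> 47 infected
Step 7: +6 new -> 53 infected
Step 8: +3 new -> 56 infected
Step 9: +2 new -> 58 infected
Step 10: +1 new -> 59 infected
Step 11: +0 new -> 59 infected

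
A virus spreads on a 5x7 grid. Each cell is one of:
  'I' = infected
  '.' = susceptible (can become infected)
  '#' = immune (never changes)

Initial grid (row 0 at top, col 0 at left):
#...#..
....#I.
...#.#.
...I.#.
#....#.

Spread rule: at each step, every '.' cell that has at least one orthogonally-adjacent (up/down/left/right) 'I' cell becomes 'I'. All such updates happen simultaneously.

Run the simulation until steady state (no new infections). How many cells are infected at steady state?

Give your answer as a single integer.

Answer: 27

Derivation:
Step 0 (initial): 2 infected
Step 1: +5 new -> 7 infected
Step 2: +7 new -> 14 infected
Step 3: +5 new -> 19 infected
Step 4: +5 new -> 24 infected
Step 5: +3 new -> 27 infected
Step 6: +0 new -> 27 infected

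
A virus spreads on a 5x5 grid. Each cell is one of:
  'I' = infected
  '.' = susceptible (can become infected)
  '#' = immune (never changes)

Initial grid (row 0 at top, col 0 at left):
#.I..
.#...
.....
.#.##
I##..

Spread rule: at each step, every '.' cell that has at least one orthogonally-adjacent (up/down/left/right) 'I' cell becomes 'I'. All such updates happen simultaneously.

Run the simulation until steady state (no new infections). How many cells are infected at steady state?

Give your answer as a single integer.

Step 0 (initial): 2 infected
Step 1: +4 new -> 6 infected
Step 2: +4 new -> 10 infected
Step 3: +5 new -> 15 infected
Step 4: +1 new -> 16 infected
Step 5: +0 new -> 16 infected

Answer: 16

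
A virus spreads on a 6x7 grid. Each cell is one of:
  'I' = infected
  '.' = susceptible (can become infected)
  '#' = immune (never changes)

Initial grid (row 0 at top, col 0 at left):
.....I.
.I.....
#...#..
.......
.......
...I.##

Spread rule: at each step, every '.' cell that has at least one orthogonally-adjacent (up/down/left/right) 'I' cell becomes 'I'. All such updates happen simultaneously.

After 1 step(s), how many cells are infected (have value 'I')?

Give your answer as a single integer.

Step 0 (initial): 3 infected
Step 1: +10 new -> 13 infected

Answer: 13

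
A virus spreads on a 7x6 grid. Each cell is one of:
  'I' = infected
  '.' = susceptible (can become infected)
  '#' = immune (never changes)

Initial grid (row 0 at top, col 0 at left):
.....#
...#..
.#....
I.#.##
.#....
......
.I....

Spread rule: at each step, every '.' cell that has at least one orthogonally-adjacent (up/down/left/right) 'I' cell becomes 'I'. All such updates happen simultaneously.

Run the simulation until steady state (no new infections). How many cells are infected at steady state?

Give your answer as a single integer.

Step 0 (initial): 2 infected
Step 1: +6 new -> 8 infected
Step 2: +4 new -> 12 infected
Step 3: +5 new -> 17 infected
Step 4: +5 new -> 22 infected
Step 5: +5 new -> 27 infected
Step 6: +3 new -> 30 infected
Step 7: +2 new -> 32 infected
Step 8: +2 new -> 34 infected
Step 9: +1 new -> 35 infected
Step 10: +0 new -> 35 infected

Answer: 35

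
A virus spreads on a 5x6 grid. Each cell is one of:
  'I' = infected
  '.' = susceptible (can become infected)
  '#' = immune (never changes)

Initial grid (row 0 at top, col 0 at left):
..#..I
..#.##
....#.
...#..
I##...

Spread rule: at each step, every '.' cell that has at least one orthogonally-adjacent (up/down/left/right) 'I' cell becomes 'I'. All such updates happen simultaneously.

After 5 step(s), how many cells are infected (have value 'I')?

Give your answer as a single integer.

Step 0 (initial): 2 infected
Step 1: +2 new -> 4 infected
Step 2: +3 new -> 7 infected
Step 3: +4 new -> 11 infected
Step 4: +4 new -> 15 infected
Step 5: +1 new -> 16 infected

Answer: 16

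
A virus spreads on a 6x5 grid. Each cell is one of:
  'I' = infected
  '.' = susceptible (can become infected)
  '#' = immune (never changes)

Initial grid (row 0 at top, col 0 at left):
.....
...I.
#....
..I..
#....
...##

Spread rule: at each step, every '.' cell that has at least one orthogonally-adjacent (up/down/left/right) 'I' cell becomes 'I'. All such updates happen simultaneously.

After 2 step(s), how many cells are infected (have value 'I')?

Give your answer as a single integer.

Step 0 (initial): 2 infected
Step 1: +8 new -> 10 infected
Step 2: +10 new -> 20 infected

Answer: 20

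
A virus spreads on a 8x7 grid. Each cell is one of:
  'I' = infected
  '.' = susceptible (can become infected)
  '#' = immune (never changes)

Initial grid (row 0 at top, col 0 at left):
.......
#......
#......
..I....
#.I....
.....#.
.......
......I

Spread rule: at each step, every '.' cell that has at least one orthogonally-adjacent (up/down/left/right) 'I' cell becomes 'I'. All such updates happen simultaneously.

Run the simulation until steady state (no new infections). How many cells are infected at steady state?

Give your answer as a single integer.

Step 0 (initial): 3 infected
Step 1: +8 new -> 11 infected
Step 2: +12 new -> 23 infected
Step 3: +14 new -> 37 infected
Step 4: +7 new -> 44 infected
Step 5: +5 new -> 49 infected
Step 6: +2 new -> 51 infected
Step 7: +1 new -> 52 infected
Step 8: +0 new -> 52 infected

Answer: 52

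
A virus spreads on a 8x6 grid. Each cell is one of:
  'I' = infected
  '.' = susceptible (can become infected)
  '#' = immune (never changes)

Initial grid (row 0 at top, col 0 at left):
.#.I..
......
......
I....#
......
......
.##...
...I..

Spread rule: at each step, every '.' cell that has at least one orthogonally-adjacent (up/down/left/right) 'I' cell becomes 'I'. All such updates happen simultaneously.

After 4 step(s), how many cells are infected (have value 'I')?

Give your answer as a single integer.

Answer: 43

Derivation:
Step 0 (initial): 3 infected
Step 1: +9 new -> 12 infected
Step 2: +13 new -> 25 infected
Step 3: +14 new -> 39 infected
Step 4: +4 new -> 43 infected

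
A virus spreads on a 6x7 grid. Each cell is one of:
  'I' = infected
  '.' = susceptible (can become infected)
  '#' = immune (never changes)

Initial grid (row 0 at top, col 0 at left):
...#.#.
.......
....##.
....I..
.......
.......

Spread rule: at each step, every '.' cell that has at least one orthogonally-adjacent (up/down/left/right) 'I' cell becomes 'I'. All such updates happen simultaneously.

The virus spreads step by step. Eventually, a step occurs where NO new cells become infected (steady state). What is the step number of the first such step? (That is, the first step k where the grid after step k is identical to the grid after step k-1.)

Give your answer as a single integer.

Answer: 8

Derivation:
Step 0 (initial): 1 infected
Step 1: +3 new -> 4 infected
Step 2: +6 new -> 10 infected
Step 3: +8 new -> 18 infected
Step 4: +8 new -> 26 infected
Step 5: +8 new -> 34 infected
Step 6: +3 new -> 37 infected
Step 7: +1 new -> 38 infected
Step 8: +0 new -> 38 infected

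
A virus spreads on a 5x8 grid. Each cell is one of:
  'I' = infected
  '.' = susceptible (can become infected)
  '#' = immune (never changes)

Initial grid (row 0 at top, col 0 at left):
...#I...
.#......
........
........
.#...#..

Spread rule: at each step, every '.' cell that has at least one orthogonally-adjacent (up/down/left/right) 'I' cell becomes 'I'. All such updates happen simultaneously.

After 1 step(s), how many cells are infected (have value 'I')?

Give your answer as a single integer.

Answer: 3

Derivation:
Step 0 (initial): 1 infected
Step 1: +2 new -> 3 infected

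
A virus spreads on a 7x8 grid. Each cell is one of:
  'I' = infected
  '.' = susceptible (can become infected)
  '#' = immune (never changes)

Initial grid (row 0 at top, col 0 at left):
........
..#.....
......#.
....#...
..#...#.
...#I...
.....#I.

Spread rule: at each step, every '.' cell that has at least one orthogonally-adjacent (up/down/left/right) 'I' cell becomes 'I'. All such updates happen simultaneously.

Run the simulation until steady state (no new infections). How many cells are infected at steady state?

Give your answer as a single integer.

Answer: 49

Derivation:
Step 0 (initial): 2 infected
Step 1: +5 new -> 7 infected
Step 2: +4 new -> 11 infected
Step 3: +4 new -> 15 infected
Step 4: +7 new -> 22 infected
Step 5: +8 new -> 30 infected
Step 6: +9 new -> 39 infected
Step 7: +7 new -> 46 infected
Step 8: +2 new -> 48 infected
Step 9: +1 new -> 49 infected
Step 10: +0 new -> 49 infected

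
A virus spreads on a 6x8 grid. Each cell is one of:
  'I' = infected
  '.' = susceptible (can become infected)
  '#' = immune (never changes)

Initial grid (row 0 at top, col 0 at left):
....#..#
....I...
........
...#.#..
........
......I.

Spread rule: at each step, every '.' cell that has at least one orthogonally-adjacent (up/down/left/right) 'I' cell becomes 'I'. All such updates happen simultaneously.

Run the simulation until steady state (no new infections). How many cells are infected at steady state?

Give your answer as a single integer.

Step 0 (initial): 2 infected
Step 1: +6 new -> 8 infected
Step 2: +11 new -> 19 infected
Step 3: +9 new -> 28 infected
Step 4: +7 new -> 35 infected
Step 5: +5 new -> 40 infected
Step 6: +3 new -> 43 infected
Step 7: +1 new -> 44 infected
Step 8: +0 new -> 44 infected

Answer: 44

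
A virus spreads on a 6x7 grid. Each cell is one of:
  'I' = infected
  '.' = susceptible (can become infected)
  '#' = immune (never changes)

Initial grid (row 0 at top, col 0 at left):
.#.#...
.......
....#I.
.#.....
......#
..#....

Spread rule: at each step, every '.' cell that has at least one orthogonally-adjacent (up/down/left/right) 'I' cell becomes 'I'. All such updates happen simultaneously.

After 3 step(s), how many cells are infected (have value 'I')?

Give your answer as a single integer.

Answer: 16

Derivation:
Step 0 (initial): 1 infected
Step 1: +3 new -> 4 infected
Step 2: +6 new -> 10 infected
Step 3: +6 new -> 16 infected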